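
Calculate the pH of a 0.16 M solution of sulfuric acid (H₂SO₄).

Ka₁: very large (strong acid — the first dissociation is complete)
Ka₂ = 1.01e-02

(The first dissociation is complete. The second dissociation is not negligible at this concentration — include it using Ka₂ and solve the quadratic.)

First dissociation is complete: [H⁺]₀ = [HSO₄⁻]₀ = C = 0.16 M. Second dissociation HSO₄⁻ ⇌ H⁺ + SO₄²⁻: let x = [SO₄²⁻]. Ka₂ = (C + x)·x / (C − x) = 1.01e-02 → x² + (C + Ka₂)·x − Ka₂·C = 0 → x² + 0.17010·x − 1.616e-03 = 0. x = (−0.17010 + √(0.17010² + 4 × 1.616e-03)) / 2 = 9.0218e-03 M. [H⁺] = C + x = 0.16 + 9.0218e-03 = 1.6902e-01 M. pH = -log(1.6902e-01) = 0.77.

pH = 0.77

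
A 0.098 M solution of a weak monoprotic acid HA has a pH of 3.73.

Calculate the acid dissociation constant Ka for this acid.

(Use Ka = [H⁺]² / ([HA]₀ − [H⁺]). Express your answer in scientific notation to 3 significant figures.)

[H⁺] = 10^(−pH) = 10^(−3.73) = 1.862e-04 M. For HA ⇌ H⁺ + A⁻, Ka = [H⁺][A⁻]/[HA] = [H⁺]² / ([HA]₀ − [H⁺]) = (1.862e-04)² / (0.098 − 1.862e-04) = 3.54e-07.

K_a = 3.54e-07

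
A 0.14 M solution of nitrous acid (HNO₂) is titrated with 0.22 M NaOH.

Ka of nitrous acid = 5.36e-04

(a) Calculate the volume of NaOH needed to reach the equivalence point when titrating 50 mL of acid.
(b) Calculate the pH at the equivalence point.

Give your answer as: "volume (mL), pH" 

moles acid = 0.14 × 50/1000 = 0.007 mol; V_base = moles/0.22 × 1000 = 31.8 mL. At equivalence only the conjugate base is present: [A⁻] = 0.007/0.082 = 8.5556e-02 M. Kb = Kw/Ka = 1.87e-11; [OH⁻] = √(Kb × [A⁻]) = 1.2634e-06; pOH = 5.90; pH = 14 - pOH = 8.10.

V = 31.8 mL, pH = 8.10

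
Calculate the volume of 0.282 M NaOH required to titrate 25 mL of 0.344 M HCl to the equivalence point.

At equivalence: moles acid = moles base. moles HCl = 0.344 × 25/1000 = 0.0086 mol. V_base = moles / 0.282 × 1000 = 30.5 mL.

V_{base} = 30.5 mL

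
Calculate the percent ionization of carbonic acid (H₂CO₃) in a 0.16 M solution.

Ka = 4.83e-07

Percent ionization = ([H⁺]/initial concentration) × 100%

Using Ka equilibrium: x² + Ka×x - Ka×C = 0. Solving: [H⁺] = 2.7775e-04. Percent = (2.7775e-04/0.16) × 100

Percent ionization = 0.174%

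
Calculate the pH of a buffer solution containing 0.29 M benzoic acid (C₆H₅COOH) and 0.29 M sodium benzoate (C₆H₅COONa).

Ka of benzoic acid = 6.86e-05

pKa = -log(6.86e-05) = 4.16. pH = pKa + log([A⁻]/[HA]) = 4.16 + log(0.29/0.29)

pH = 4.16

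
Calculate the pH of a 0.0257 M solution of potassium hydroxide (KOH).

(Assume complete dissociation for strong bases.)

[OH⁻] = 0.0257 M for strong base. pOH = -log[OH⁻] = 1.59, pH = 14 - pOH

pH = 12.41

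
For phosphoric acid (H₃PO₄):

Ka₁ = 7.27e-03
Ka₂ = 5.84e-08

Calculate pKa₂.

pKa₂ = -log(Ka₂) = -log(5.84e-08) = 7.23.

pK_{a2} = 7.23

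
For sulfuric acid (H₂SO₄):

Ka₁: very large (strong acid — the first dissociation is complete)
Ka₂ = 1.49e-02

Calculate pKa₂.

pKa₂ = -log(Ka₂) = -log(1.49e-02) = 1.83.

pK_{a2} = 1.83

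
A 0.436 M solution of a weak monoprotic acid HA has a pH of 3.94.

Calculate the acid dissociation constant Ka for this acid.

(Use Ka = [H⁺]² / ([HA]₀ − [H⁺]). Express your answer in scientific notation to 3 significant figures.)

[H⁺] = 10^(−pH) = 10^(−3.94) = 1.148e-04 M. For HA ⇌ H⁺ + A⁻, Ka = [H⁺][A⁻]/[HA] = [H⁺]² / ([HA]₀ − [H⁺]) = (1.148e-04)² / (0.436 − 1.148e-04) = 3.02e-08.

K_a = 3.02e-08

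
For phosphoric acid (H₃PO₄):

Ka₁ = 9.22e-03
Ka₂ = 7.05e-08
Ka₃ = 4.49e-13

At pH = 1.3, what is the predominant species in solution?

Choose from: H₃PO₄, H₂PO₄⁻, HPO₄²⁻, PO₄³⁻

pKa₁ = 2.04, pKa₂ = 7.15, pKa₃ = 12.35. For a polyprotic acid the predominant species crosses at each pKa: below pKa_n the protonated form dominates, above it the deprotonated form does. At pH = 1.3, the predominant species is H₃PO₄.

H₃PO₄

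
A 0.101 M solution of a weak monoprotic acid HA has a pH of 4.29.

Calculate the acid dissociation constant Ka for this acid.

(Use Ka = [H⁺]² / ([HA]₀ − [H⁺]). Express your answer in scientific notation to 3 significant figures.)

[H⁺] = 10^(−pH) = 10^(−4.29) = 5.129e-05 M. For HA ⇌ H⁺ + A⁻, Ka = [H⁺][A⁻]/[HA] = [H⁺]² / ([HA]₀ − [H⁺]) = (5.129e-05)² / (0.101 − 5.129e-05) = 2.61e-08.

K_a = 2.61e-08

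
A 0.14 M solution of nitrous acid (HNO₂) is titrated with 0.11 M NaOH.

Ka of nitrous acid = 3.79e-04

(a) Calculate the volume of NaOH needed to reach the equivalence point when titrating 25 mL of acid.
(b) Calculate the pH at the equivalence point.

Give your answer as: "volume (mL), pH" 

moles acid = 0.14 × 25/1000 = 0.0035 mol; V_base = moles/0.11 × 1000 = 31.8 mL. At equivalence only the conjugate base is present: [A⁻] = 0.0035/0.057 = 6.1600e-02 M. Kb = Kw/Ka = 2.64e-11; [OH⁻] = √(Kb × [A⁻]) = 1.2749e-06; pOH = 5.89; pH = 14 - pOH = 8.11.

V = 31.8 mL, pH = 8.11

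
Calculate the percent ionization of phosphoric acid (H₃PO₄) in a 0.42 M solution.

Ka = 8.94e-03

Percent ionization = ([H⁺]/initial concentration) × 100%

Using Ka equilibrium: x² + Ka×x - Ka×C = 0. Solving: [H⁺] = 5.6969e-02. Percent = (5.6969e-02/0.42) × 100

Percent ionization = 13.6%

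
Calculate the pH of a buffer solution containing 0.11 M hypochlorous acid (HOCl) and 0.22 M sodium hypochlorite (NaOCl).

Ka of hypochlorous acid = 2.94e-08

pKa = -log(2.94e-08) = 7.53. pH = pKa + log([A⁻]/[HA]) = 7.53 + log(0.22/0.11)

pH = 7.83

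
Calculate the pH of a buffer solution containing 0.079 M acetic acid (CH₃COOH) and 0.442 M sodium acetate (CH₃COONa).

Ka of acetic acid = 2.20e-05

pKa = -log(2.20e-05) = 4.66. pH = pKa + log([A⁻]/[HA]) = 4.66 + log(0.442/0.079)

pH = 5.41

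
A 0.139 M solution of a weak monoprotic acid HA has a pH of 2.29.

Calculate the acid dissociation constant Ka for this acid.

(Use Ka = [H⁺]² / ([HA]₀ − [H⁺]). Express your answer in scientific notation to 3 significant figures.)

[H⁺] = 10^(−pH) = 10^(−2.29) = 5.129e-03 M. For HA ⇌ H⁺ + A⁻, Ka = [H⁺][A⁻]/[HA] = [H⁺]² / ([HA]₀ − [H⁺]) = (5.129e-03)² / (0.139 − 5.129e-03) = 1.96e-04.

K_a = 1.96e-04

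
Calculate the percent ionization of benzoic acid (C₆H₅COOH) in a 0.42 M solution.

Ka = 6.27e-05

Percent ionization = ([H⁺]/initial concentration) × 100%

Using Ka equilibrium: x² + Ka×x - Ka×C = 0. Solving: [H⁺] = 5.1004e-03. Percent = (5.1004e-03/0.42) × 100

Percent ionization = 1.21%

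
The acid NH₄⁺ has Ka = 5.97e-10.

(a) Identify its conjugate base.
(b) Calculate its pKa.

(a) The conjugate base is formed by removing one H⁺ from NH₄⁺, giving NH₃. (b) pKa = -log(Ka) = -log(5.97e-10) = 9.22.

Conjugate base: NH₃; pK_a = 9.22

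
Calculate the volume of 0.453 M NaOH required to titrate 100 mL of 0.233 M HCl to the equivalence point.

At equivalence: moles acid = moles base. moles HCl = 0.233 × 100/1000 = 0.0233 mol. V_base = moles / 0.453 × 1000 = 51.4 mL.

V_{base} = 51.4 mL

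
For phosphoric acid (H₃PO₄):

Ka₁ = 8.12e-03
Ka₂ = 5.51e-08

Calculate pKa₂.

pKa₂ = -log(Ka₂) = -log(5.51e-08) = 7.26.

pK_{a2} = 7.26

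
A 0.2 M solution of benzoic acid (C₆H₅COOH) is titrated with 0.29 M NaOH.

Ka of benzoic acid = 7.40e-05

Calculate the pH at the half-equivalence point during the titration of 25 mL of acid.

At half-equivalence [HA] = [A⁻], so Henderson-Hasselbalch gives pH = pKa = -log(7.40e-05) = 4.13.

pH = pKa = 4.13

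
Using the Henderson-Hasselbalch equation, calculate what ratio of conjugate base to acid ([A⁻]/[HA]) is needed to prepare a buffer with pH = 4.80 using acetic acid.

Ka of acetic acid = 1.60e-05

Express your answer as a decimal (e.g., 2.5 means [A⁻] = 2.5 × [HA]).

pKa = -log(1.60e-05) = 4.7959. pH = pKa + log([A⁻]/[HA]), so log([A⁻]/[HA]) = pH − pKa = 4.80 − 4.7959 = 0.0041. [A⁻]/[HA] = 10^(0.0041) = 1.01

[A⁻]/[HA] = 1.01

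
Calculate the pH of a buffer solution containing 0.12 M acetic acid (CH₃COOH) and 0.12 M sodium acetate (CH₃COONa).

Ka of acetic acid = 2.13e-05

pKa = -log(2.13e-05) = 4.67. pH = pKa + log([A⁻]/[HA]) = 4.67 + log(0.12/0.12)

pH = 4.67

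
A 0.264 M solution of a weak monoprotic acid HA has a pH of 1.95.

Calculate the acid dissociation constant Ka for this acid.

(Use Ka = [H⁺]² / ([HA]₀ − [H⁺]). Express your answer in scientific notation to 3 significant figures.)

[H⁺] = 10^(−pH) = 10^(−1.95) = 1.122e-02 M. For HA ⇌ H⁺ + A⁻, Ka = [H⁺][A⁻]/[HA] = [H⁺]² / ([HA]₀ − [H⁺]) = (1.122e-02)² / (0.264 − 1.122e-02) = 4.98e-04.

K_a = 4.98e-04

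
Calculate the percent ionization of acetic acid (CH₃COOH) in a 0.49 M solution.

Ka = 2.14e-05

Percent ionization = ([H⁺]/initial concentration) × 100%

Using Ka equilibrium: x² + Ka×x - Ka×C = 0. Solving: [H⁺] = 3.2275e-03. Percent = (3.2275e-03/0.49) × 100

Percent ionization = 0.659%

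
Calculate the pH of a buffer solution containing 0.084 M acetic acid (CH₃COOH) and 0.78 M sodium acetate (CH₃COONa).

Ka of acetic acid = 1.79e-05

pKa = -log(1.79e-05) = 4.75. pH = pKa + log([A⁻]/[HA]) = 4.75 + log(0.78/0.084)

pH = 5.71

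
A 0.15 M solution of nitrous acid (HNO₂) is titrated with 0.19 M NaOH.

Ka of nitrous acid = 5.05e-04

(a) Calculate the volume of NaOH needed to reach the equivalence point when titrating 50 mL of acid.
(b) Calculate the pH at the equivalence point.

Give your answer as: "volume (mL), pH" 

moles acid = 0.15 × 50/1000 = 0.0075 mol; V_base = moles/0.19 × 1000 = 39.5 mL. At equivalence only the conjugate base is present: [A⁻] = 0.0075/0.089 = 8.3824e-02 M. Kb = Kw/Ka = 1.98e-11; [OH⁻] = √(Kb × [A⁻]) = 1.2884e-06; pOH = 5.89; pH = 14 - pOH = 8.11.

V = 39.5 mL, pH = 8.11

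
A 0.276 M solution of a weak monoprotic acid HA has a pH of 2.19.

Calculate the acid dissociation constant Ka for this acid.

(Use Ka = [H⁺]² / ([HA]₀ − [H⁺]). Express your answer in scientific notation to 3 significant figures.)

[H⁺] = 10^(−pH) = 10^(−2.19) = 6.457e-03 M. For HA ⇌ H⁺ + A⁻, Ka = [H⁺][A⁻]/[HA] = [H⁺]² / ([HA]₀ − [H⁺]) = (6.457e-03)² / (0.276 − 6.457e-03) = 1.55e-04.

K_a = 1.55e-04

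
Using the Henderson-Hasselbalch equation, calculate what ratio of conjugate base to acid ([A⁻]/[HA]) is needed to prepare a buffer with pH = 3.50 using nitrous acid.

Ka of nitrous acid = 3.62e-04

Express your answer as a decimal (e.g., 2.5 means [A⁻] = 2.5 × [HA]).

pKa = -log(3.62e-04) = 3.4413. pH = pKa + log([A⁻]/[HA]), so log([A⁻]/[HA]) = pH − pKa = 3.50 − 3.4413 = 0.0587. [A⁻]/[HA] = 10^(0.0587) = 1.14

[A⁻]/[HA] = 1.14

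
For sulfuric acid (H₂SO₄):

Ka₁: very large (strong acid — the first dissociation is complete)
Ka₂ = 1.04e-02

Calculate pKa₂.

pKa₂ = -log(Ka₂) = -log(1.04e-02) = 1.98.

pK_{a2} = 1.98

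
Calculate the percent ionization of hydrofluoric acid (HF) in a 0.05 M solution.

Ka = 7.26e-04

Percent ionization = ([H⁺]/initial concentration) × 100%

Using Ka equilibrium: x² + Ka×x - Ka×C = 0. Solving: [H⁺] = 5.6729e-03. Percent = (5.6729e-03/0.05) × 100

Percent ionization = 11.3%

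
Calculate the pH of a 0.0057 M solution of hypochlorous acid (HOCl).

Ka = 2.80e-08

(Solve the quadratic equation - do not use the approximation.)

x² + Ka×x - Ka×C = 0. Using quadratic formula: [H⁺] = 1.2619e-05

pH = 4.90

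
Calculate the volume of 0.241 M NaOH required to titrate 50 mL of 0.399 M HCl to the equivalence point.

At equivalence: moles acid = moles base. moles HCl = 0.399 × 50/1000 = 0.01995 mol. V_base = moles / 0.241 × 1000 = 82.8 mL.

V_{base} = 82.8 mL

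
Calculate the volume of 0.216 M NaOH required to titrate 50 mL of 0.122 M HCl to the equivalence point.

At equivalence: moles acid = moles base. moles HCl = 0.122 × 50/1000 = 0.0061 mol. V_base = moles / 0.216 × 1000 = 28.2 mL.

V_{base} = 28.2 mL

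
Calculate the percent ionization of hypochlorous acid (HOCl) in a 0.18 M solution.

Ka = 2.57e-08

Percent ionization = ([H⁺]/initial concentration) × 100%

Using Ka equilibrium: x² + Ka×x - Ka×C = 0. Solving: [H⁺] = 6.8002e-05. Percent = (6.8002e-05/0.18) × 100

Percent ionization = 0.0378%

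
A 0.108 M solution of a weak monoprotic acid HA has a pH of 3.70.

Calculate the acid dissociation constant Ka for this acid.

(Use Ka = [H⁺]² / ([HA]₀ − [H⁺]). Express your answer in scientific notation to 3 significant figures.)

[H⁺] = 10^(−pH) = 10^(−3.70) = 1.995e-04 M. For HA ⇌ H⁺ + A⁻, Ka = [H⁺][A⁻]/[HA] = [H⁺]² / ([HA]₀ − [H⁺]) = (1.995e-04)² / (0.108 − 1.995e-04) = 3.69e-07.

K_a = 3.69e-07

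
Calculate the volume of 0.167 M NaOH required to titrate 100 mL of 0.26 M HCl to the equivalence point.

At equivalence: moles acid = moles base. moles HCl = 0.26 × 100/1000 = 0.026 mol. V_base = moles / 0.167 × 1000 = 155.7 mL.

V_{base} = 155.7 mL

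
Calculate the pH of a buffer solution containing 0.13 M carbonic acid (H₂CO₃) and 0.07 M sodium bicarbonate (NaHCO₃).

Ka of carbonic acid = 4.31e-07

pKa = -log(4.31e-07) = 6.37. pH = pKa + log([A⁻]/[HA]) = 6.37 + log(0.07/0.13)

pH = 6.10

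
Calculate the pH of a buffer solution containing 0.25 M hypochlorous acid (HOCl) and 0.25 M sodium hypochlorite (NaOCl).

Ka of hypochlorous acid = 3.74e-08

pKa = -log(3.74e-08) = 7.43. pH = pKa + log([A⁻]/[HA]) = 7.43 + log(0.25/0.25)

pH = 7.43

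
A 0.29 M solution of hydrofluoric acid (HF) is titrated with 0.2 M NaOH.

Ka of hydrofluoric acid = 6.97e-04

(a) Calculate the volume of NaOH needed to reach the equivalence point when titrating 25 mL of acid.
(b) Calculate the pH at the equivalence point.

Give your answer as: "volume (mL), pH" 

moles acid = 0.29 × 25/1000 = 0.00725 mol; V_base = moles/0.2 × 1000 = 36.2 mL. At equivalence only the conjugate base is present: [A⁻] = 0.00725/0.061 = 1.1837e-01 M. Kb = Kw/Ka = 1.43e-11; [OH⁻] = √(Kb × [A⁻]) = 1.3032e-06; pOH = 5.89; pH = 14 - pOH = 8.11.

V = 36.2 mL, pH = 8.11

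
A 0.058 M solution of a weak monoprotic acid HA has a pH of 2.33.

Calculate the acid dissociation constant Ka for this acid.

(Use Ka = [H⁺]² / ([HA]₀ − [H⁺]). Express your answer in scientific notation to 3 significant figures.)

[H⁺] = 10^(−pH) = 10^(−2.33) = 4.677e-03 M. For HA ⇌ H⁺ + A⁻, Ka = [H⁺][A⁻]/[HA] = [H⁺]² / ([HA]₀ − [H⁺]) = (4.677e-03)² / (0.058 − 4.677e-03) = 4.10e-04.

K_a = 4.10e-04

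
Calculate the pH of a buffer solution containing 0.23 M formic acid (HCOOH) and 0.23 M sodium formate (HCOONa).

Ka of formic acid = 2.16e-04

pKa = -log(2.16e-04) = 3.67. pH = pKa + log([A⁻]/[HA]) = 3.67 + log(0.23/0.23)

pH = 3.67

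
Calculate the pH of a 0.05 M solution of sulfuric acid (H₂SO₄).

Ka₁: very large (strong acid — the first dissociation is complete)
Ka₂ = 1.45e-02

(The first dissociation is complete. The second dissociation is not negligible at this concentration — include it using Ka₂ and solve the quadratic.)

First dissociation is complete: [H⁺]₀ = [HSO₄⁻]₀ = C = 0.05 M. Second dissociation HSO₄⁻ ⇌ H⁺ + SO₄²⁻: let x = [SO₄²⁻]. Ka₂ = (C + x)·x / (C − x) = 1.45e-02 → x² + (C + Ka₂)·x − Ka₂·C = 0 → x² + 0.06450·x − 7.250e-04 = 0. x = (−0.06450 + √(0.06450² + 4 × 7.250e-04)) / 2 = 9.7626e-03 M. [H⁺] = C + x = 0.05 + 9.7626e-03 = 5.9763e-02 M. pH = -log(5.9763e-02) = 1.22.

pH = 1.22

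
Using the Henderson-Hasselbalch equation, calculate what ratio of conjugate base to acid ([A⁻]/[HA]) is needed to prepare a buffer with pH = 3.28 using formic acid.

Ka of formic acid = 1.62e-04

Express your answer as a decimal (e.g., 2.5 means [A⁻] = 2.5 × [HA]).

pKa = -log(1.62e-04) = 3.7905. pH = pKa + log([A⁻]/[HA]), so log([A⁻]/[HA]) = pH − pKa = 3.28 − 3.7905 = -0.5105. [A⁻]/[HA] = 10^(-0.5105) = 0.309

[A⁻]/[HA] = 0.309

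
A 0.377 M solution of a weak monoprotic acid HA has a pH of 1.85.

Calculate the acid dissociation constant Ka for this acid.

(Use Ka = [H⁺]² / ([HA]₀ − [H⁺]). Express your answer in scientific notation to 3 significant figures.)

[H⁺] = 10^(−pH) = 10^(−1.85) = 1.413e-02 M. For HA ⇌ H⁺ + A⁻, Ka = [H⁺][A⁻]/[HA] = [H⁺]² / ([HA]₀ − [H⁺]) = (1.413e-02)² / (0.377 − 1.413e-02) = 5.50e-04.

K_a = 5.50e-04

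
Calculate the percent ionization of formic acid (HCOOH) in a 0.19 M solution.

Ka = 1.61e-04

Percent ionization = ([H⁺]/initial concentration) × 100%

Using Ka equilibrium: x² + Ka×x - Ka×C = 0. Solving: [H⁺] = 5.4509e-03. Percent = (5.4509e-03/0.19) × 100

Percent ionization = 2.87%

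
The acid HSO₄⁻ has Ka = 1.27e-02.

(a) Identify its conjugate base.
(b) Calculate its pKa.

(a) The conjugate base is formed by removing one H⁺ from HSO₄⁻, giving SO₄²⁻. (b) pKa = -log(Ka) = -log(1.27e-02) = 1.90.

Conjugate base: SO₄²⁻; pK_a = 1.90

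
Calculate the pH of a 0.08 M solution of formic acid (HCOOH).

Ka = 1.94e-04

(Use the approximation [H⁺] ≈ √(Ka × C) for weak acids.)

[H⁺] = √(Ka × C) = √(1.94e-04 × 0.08) = 3.9395e-03. pH = -log(3.9395e-03)

pH = 2.40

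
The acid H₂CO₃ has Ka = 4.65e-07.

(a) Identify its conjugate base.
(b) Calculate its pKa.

(a) The conjugate base is formed by removing one H⁺ from H₂CO₃, giving HCO₃⁻. (b) pKa = -log(Ka) = -log(4.65e-07) = 6.33.

Conjugate base: HCO₃⁻; pK_a = 6.33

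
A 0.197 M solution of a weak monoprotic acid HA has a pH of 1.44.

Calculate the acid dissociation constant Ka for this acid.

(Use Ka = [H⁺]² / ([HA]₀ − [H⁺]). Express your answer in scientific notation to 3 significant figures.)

[H⁺] = 10^(−pH) = 10^(−1.44) = 3.631e-02 M. For HA ⇌ H⁺ + A⁻, Ka = [H⁺][A⁻]/[HA] = [H⁺]² / ([HA]₀ − [H⁺]) = (3.631e-02)² / (0.197 − 3.631e-02) = 8.20e-03.

K_a = 8.20e-03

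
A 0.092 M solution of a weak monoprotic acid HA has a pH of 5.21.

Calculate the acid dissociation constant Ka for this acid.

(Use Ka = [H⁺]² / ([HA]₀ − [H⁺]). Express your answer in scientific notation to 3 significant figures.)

[H⁺] = 10^(−pH) = 10^(−5.21) = 6.166e-06 M. For HA ⇌ H⁺ + A⁻, Ka = [H⁺][A⁻]/[HA] = [H⁺]² / ([HA]₀ − [H⁺]) = (6.166e-06)² / (0.092 − 6.166e-06) = 4.13e-10.

K_a = 4.13e-10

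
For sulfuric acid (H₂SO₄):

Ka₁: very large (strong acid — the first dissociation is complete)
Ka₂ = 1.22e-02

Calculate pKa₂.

pKa₂ = -log(Ka₂) = -log(1.22e-02) = 1.91.

pK_{a2} = 1.91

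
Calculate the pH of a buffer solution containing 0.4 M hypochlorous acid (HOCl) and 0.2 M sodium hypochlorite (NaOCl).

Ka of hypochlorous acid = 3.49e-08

pKa = -log(3.49e-08) = 7.46. pH = pKa + log([A⁻]/[HA]) = 7.46 + log(0.2/0.4)

pH = 7.16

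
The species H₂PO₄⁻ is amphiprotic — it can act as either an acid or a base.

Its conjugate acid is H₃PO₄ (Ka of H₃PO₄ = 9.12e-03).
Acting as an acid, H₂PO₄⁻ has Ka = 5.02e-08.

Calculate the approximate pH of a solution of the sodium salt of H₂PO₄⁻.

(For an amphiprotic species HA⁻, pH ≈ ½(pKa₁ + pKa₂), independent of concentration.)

pKa₁ = -log(9.12e-03) = 2.04; pKa₂ = -log(5.02e-08) = 7.30. For an amphiprotic species, pH ≈ ½(pKa₁ + pKa₂) = ½(2.04 + 7.30) = 4.67.

pH = 4.67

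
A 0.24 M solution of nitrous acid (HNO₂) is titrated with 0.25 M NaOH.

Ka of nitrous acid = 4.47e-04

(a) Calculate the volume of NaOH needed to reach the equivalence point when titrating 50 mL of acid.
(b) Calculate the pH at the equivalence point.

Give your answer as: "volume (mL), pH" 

moles acid = 0.24 × 50/1000 = 0.012 mol; V_base = moles/0.25 × 1000 = 48.0 mL. At equivalence only the conjugate base is present: [A⁻] = 0.012/0.098 = 1.2245e-01 M. Kb = Kw/Ka = 2.24e-11; [OH⁻] = √(Kb × [A⁻]) = 1.6551e-06; pOH = 5.78; pH = 14 - pOH = 8.22.

V = 48.0 mL, pH = 8.22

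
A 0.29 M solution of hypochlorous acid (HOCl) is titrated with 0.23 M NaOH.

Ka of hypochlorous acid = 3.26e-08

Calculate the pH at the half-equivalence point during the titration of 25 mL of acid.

At half-equivalence [HA] = [A⁻], so Henderson-Hasselbalch gives pH = pKa = -log(3.26e-08) = 7.49.

pH = pKa = 7.49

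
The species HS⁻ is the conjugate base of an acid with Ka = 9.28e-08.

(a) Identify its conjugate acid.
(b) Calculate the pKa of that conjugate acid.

(a) The conjugate acid is formed by adding one H⁺ to HS⁻, giving H₂S. (b) pKa = -log(Ka) = -log(9.28e-08) = 7.03.

Conjugate acid: H₂S; pK_a = 7.03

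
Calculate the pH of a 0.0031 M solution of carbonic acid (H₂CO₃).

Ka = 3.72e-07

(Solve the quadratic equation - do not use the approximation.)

x² + Ka×x - Ka×C = 0. Using quadratic formula: [H⁺] = 3.3773e-05

pH = 4.47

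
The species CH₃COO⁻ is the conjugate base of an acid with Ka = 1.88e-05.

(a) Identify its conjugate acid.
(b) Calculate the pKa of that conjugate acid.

(a) The conjugate acid is formed by adding one H⁺ to CH₃COO⁻, giving CH₃COOH. (b) pKa = -log(Ka) = -log(1.88e-05) = 4.73.

Conjugate acid: CH₃COOH; pK_a = 4.73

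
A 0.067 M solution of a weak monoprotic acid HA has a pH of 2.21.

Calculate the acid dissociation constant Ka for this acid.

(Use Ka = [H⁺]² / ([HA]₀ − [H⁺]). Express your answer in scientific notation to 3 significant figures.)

[H⁺] = 10^(−pH) = 10^(−2.21) = 6.166e-03 M. For HA ⇌ H⁺ + A⁻, Ka = [H⁺][A⁻]/[HA] = [H⁺]² / ([HA]₀ − [H⁺]) = (6.166e-03)² / (0.067 − 6.166e-03) = 6.25e-04.

K_a = 6.25e-04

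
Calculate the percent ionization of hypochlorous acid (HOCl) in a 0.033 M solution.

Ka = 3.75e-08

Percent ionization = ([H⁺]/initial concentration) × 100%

Using Ka equilibrium: x² + Ka×x - Ka×C = 0. Solving: [H⁺] = 3.5159e-05. Percent = (3.5159e-05/0.033) × 100

Percent ionization = 0.107%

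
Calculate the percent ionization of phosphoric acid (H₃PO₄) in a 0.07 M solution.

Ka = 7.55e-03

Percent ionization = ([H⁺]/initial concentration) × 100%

Using Ka equilibrium: x² + Ka×x - Ka×C = 0. Solving: [H⁺] = 1.9522e-02. Percent = (1.9522e-02/0.07) × 100

Percent ionization = 27.9%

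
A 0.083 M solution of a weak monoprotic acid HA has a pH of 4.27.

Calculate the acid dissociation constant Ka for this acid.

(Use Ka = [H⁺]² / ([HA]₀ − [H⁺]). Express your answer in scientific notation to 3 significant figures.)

[H⁺] = 10^(−pH) = 10^(−4.27) = 5.370e-05 M. For HA ⇌ H⁺ + A⁻, Ka = [H⁺][A⁻]/[HA] = [H⁺]² / ([HA]₀ − [H⁺]) = (5.370e-05)² / (0.083 − 5.370e-05) = 3.48e-08.

K_a = 3.48e-08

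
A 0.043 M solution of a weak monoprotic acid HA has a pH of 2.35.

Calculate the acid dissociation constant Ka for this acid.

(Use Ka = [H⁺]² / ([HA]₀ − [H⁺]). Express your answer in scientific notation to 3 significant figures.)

[H⁺] = 10^(−pH) = 10^(−2.35) = 4.467e-03 M. For HA ⇌ H⁺ + A⁻, Ka = [H⁺][A⁻]/[HA] = [H⁺]² / ([HA]₀ − [H⁺]) = (4.467e-03)² / (0.043 − 4.467e-03) = 5.18e-04.

K_a = 5.18e-04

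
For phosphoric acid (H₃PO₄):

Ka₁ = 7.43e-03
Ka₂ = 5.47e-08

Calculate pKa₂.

pKa₂ = -log(Ka₂) = -log(5.47e-08) = 7.26.

pK_{a2} = 7.26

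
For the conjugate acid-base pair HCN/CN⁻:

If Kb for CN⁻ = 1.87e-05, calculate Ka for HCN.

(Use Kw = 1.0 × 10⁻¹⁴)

For a conjugate pair Ka × Kb = Kw, so Ka = Kw/Kb = 1.0 × 10⁻¹⁴ / 1.87e-05 = 5.35e-10.

K_a = 5.35e-10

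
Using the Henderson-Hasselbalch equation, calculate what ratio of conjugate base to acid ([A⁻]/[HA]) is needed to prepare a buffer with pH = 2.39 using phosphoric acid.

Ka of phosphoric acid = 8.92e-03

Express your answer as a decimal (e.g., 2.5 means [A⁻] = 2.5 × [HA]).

pKa = -log(8.92e-03) = 2.0496. pH = pKa + log([A⁻]/[HA]), so log([A⁻]/[HA]) = pH − pKa = 2.39 − 2.0496 = 0.3404. [A⁻]/[HA] = 10^(0.3404) = 2.19

[A⁻]/[HA] = 2.19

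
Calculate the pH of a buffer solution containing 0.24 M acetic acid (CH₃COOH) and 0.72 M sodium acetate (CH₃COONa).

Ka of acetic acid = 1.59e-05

pKa = -log(1.59e-05) = 4.80. pH = pKa + log([A⁻]/[HA]) = 4.80 + log(0.72/0.24)

pH = 5.28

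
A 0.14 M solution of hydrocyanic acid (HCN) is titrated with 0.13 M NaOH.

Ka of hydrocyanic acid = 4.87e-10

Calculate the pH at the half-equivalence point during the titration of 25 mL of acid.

At half-equivalence [HA] = [A⁻], so Henderson-Hasselbalch gives pH = pKa = -log(4.87e-10) = 9.31.

pH = pKa = 9.31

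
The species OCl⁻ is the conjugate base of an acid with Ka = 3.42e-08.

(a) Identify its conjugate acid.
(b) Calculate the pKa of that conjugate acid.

(a) The conjugate acid is formed by adding one H⁺ to OCl⁻, giving HOCl. (b) pKa = -log(Ka) = -log(3.42e-08) = 7.47.

Conjugate acid: HOCl; pK_a = 7.47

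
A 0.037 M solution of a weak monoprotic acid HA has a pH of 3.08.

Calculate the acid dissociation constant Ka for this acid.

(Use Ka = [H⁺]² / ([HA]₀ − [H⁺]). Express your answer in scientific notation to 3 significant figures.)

[H⁺] = 10^(−pH) = 10^(−3.08) = 8.318e-04 M. For HA ⇌ H⁺ + A⁻, Ka = [H⁺][A⁻]/[HA] = [H⁺]² / ([HA]₀ − [H⁺]) = (8.318e-04)² / (0.037 − 8.318e-04) = 1.91e-05.

K_a = 1.91e-05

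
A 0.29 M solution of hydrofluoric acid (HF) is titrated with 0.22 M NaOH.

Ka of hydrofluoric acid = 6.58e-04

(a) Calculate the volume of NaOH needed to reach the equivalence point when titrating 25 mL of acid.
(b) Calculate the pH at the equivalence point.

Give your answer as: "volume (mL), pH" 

moles acid = 0.29 × 25/1000 = 0.00725 mol; V_base = moles/0.22 × 1000 = 33.0 mL. At equivalence only the conjugate base is present: [A⁻] = 0.00725/0.058 = 1.2510e-01 M. Kb = Kw/Ka = 1.52e-11; [OH⁻] = √(Kb × [A⁻]) = 1.3788e-06; pOH = 5.86; pH = 14 - pOH = 8.14.

V = 33.0 mL, pH = 8.14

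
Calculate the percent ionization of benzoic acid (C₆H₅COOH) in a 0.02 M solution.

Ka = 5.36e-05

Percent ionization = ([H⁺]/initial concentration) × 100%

Using Ka equilibrium: x² + Ka×x - Ka×C = 0. Solving: [H⁺] = 1.0089e-03. Percent = (1.0089e-03/0.02) × 100

Percent ionization = 5.04%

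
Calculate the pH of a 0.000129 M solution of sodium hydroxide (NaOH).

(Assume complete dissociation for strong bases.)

[OH⁻] = 0.000129 M for strong base. pOH = -log[OH⁻] = 3.89, pH = 14 - pOH

pH = 10.11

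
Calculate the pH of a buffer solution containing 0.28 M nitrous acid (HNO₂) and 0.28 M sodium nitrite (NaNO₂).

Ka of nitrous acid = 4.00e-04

pKa = -log(4.00e-04) = 3.40. pH = pKa + log([A⁻]/[HA]) = 3.40 + log(0.28/0.28)

pH = 3.40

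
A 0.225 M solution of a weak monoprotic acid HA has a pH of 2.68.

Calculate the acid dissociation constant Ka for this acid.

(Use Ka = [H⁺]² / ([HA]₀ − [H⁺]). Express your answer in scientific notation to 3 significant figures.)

[H⁺] = 10^(−pH) = 10^(−2.68) = 2.089e-03 M. For HA ⇌ H⁺ + A⁻, Ka = [H⁺][A⁻]/[HA] = [H⁺]² / ([HA]₀ − [H⁺]) = (2.089e-03)² / (0.225 − 2.089e-03) = 1.96e-05.

K_a = 1.96e-05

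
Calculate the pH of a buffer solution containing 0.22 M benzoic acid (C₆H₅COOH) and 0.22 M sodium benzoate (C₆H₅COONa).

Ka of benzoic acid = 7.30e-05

pKa = -log(7.30e-05) = 4.14. pH = pKa + log([A⁻]/[HA]) = 4.14 + log(0.22/0.22)

pH = 4.14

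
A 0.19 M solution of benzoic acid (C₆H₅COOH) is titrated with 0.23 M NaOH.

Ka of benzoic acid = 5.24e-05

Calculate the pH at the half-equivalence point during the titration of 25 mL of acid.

At half-equivalence [HA] = [A⁻], so Henderson-Hasselbalch gives pH = pKa = -log(5.24e-05) = 4.28.

pH = pKa = 4.28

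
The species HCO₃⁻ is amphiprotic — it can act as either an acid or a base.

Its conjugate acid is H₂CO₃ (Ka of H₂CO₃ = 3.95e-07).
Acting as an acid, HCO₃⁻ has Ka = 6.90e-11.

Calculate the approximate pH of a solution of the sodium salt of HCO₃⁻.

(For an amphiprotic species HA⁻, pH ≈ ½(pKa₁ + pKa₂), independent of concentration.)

pKa₁ = -log(3.95e-07) = 6.40; pKa₂ = -log(6.90e-11) = 10.16. For an amphiprotic species, pH ≈ ½(pKa₁ + pKa₂) = ½(6.40 + 10.16) = 8.28.

pH = 8.28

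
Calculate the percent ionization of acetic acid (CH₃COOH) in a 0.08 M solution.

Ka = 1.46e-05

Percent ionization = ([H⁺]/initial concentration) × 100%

Using Ka equilibrium: x² + Ka×x - Ka×C = 0. Solving: [H⁺] = 1.0735e-03. Percent = (1.0735e-03/0.08) × 100

Percent ionization = 1.34%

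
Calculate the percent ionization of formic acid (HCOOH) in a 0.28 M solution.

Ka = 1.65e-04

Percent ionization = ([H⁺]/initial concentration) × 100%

Using Ka equilibrium: x² + Ka×x - Ka×C = 0. Solving: [H⁺] = 6.7151e-03. Percent = (6.7151e-03/0.28) × 100

Percent ionization = 2.4%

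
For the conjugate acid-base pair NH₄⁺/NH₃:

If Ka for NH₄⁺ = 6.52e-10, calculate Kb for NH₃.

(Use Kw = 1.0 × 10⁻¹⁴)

For a conjugate pair Ka × Kb = Kw, so Kb = Kw/Ka = 1.0 × 10⁻¹⁴ / 6.52e-10 = 1.53e-05.

K_b = 1.53e-05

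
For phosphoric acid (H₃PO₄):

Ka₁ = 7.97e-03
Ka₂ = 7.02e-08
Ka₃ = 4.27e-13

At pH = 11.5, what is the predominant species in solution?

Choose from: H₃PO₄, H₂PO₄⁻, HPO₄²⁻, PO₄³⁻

pKa₁ = 2.10, pKa₂ = 7.15, pKa₃ = 12.37. For a polyprotic acid the predominant species crosses at each pKa: below pKa_n the protonated form dominates, above it the deprotonated form does. At pH = 11.5, the predominant species is HPO₄²⁻.

HPO₄²⁻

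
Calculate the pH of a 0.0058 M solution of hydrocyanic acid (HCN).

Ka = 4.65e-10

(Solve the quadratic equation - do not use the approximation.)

x² + Ka×x - Ka×C = 0. Using quadratic formula: [H⁺] = 1.6420e-06

pH = 5.78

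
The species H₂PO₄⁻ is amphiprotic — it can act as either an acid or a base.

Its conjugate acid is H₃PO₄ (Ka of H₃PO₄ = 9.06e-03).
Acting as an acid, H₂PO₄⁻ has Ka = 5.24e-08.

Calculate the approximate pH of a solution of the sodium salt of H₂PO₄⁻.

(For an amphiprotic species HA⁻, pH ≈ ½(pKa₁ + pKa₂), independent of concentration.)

pKa₁ = -log(9.06e-03) = 2.04; pKa₂ = -log(5.24e-08) = 7.28. For an amphiprotic species, pH ≈ ½(pKa₁ + pKa₂) = ½(2.04 + 7.28) = 4.66.

pH = 4.66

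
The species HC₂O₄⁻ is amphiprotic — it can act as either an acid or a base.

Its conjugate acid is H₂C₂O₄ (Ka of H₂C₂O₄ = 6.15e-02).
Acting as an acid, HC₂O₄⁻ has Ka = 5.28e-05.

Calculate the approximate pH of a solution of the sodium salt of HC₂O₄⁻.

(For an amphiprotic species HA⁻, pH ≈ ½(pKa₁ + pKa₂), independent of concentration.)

pKa₁ = -log(6.15e-02) = 1.21; pKa₂ = -log(5.28e-05) = 4.28. For an amphiprotic species, pH ≈ ½(pKa₁ + pKa₂) = ½(1.21 + 4.28) = 2.74.

pH = 2.74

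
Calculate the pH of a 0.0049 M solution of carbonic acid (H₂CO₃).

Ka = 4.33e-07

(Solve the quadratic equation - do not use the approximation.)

x² + Ka×x - Ka×C = 0. Using quadratic formula: [H⁺] = 4.5846e-05

pH = 4.34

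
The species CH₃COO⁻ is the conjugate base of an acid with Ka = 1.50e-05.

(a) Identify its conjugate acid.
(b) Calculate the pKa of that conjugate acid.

(a) The conjugate acid is formed by adding one H⁺ to CH₃COO⁻, giving CH₃COOH. (b) pKa = -log(Ka) = -log(1.50e-05) = 4.82.

Conjugate acid: CH₃COOH; pK_a = 4.82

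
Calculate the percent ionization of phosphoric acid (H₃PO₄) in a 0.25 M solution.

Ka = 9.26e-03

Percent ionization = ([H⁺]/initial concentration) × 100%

Using Ka equilibrium: x² + Ka×x - Ka×C = 0. Solving: [H⁺] = 4.3707e-02. Percent = (4.3707e-02/0.25) × 100

Percent ionization = 17.5%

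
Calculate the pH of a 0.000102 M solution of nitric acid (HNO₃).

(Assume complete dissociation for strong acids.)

[H⁺] = 0.000102 M for strong acid. pH = -log[H⁺] = -log(0.000102)

pH = 3.99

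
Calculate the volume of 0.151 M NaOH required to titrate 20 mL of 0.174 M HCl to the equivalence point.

At equivalence: moles acid = moles base. moles HCl = 0.174 × 20/1000 = 0.00348 mol. V_base = moles / 0.151 × 1000 = 23.0 mL.

V_{base} = 23.0 mL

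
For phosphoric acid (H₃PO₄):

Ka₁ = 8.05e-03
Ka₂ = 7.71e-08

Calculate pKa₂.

pKa₂ = -log(Ka₂) = -log(7.71e-08) = 7.11.

pK_{a2} = 7.11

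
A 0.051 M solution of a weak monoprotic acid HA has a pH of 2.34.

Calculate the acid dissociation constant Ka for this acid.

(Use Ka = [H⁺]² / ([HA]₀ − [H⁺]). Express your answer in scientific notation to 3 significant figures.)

[H⁺] = 10^(−pH) = 10^(−2.34) = 4.571e-03 M. For HA ⇌ H⁺ + A⁻, Ka = [H⁺][A⁻]/[HA] = [H⁺]² / ([HA]₀ − [H⁺]) = (4.571e-03)² / (0.051 − 4.571e-03) = 4.50e-04.

K_a = 4.50e-04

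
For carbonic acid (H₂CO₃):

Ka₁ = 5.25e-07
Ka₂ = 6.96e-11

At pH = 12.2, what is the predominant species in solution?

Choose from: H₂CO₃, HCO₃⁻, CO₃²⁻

pKa₁ = 6.28, pKa₂ = 10.16. For a polyprotic acid the predominant species crosses at each pKa: below pKa_n the protonated form dominates, above it the deprotonated form does. At pH = 12.2, the predominant species is CO₃²⁻.

CO₃²⁻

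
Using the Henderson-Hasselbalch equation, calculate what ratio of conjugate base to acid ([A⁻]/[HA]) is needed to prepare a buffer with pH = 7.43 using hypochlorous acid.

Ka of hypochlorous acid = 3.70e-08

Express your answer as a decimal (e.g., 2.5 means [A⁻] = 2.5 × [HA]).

pKa = -log(3.70e-08) = 7.4318. pH = pKa + log([A⁻]/[HA]), so log([A⁻]/[HA]) = pH − pKa = 7.43 − 7.4318 = -0.0018. [A⁻]/[HA] = 10^(-0.0018) = 0.996

[A⁻]/[HA] = 0.996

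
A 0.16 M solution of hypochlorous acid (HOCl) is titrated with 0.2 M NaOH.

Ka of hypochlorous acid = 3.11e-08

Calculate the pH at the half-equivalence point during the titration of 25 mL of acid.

At half-equivalence [HA] = [A⁻], so Henderson-Hasselbalch gives pH = pKa = -log(3.11e-08) = 7.51.

pH = pKa = 7.51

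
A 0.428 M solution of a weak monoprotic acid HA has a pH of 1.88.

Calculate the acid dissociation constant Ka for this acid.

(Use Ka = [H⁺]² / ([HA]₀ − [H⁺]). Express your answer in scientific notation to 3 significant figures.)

[H⁺] = 10^(−pH) = 10^(−1.88) = 1.318e-02 M. For HA ⇌ H⁺ + A⁻, Ka = [H⁺][A⁻]/[HA] = [H⁺]² / ([HA]₀ − [H⁺]) = (1.318e-02)² / (0.428 − 1.318e-02) = 4.19e-04.

K_a = 4.19e-04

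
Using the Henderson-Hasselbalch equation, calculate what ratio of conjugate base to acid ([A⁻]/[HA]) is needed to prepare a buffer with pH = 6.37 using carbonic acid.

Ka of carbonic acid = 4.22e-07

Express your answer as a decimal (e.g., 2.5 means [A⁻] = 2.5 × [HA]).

pKa = -log(4.22e-07) = 6.3747. pH = pKa + log([A⁻]/[HA]), so log([A⁻]/[HA]) = pH − pKa = 6.37 − 6.3747 = -0.0047. [A⁻]/[HA] = 10^(-0.0047) = 0.989

[A⁻]/[HA] = 0.989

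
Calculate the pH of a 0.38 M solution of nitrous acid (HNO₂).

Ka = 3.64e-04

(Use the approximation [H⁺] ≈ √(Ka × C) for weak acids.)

[H⁺] = √(Ka × C) = √(3.64e-04 × 0.38) = 1.1761e-02. pH = -log(1.1761e-02)

pH = 1.93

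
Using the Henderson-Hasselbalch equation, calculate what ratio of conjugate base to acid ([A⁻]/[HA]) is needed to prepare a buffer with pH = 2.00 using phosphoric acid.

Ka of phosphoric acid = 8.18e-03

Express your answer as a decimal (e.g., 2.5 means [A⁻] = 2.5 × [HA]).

pKa = -log(8.18e-03) = 2.0872. pH = pKa + log([A⁻]/[HA]), so log([A⁻]/[HA]) = pH − pKa = 2.00 − 2.0872 = -0.0872. [A⁻]/[HA] = 10^(-0.0872) = 0.818

[A⁻]/[HA] = 0.818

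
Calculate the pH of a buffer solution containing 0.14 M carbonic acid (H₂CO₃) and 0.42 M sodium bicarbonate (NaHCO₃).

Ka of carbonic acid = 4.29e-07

pKa = -log(4.29e-07) = 6.37. pH = pKa + log([A⁻]/[HA]) = 6.37 + log(0.42/0.14)

pH = 6.84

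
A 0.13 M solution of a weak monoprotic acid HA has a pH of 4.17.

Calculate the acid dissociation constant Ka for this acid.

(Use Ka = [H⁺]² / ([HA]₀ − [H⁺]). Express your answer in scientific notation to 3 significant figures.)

[H⁺] = 10^(−pH) = 10^(−4.17) = 6.761e-05 M. For HA ⇌ H⁺ + A⁻, Ka = [H⁺][A⁻]/[HA] = [H⁺]² / ([HA]₀ − [H⁺]) = (6.761e-05)² / (0.13 − 6.761e-05) = 3.52e-08.

K_a = 3.52e-08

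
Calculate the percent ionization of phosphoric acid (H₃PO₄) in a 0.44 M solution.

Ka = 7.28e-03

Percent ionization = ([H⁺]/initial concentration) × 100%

Using Ka equilibrium: x² + Ka×x - Ka×C = 0. Solving: [H⁺] = 5.3074e-02. Percent = (5.3074e-02/0.44) × 100

Percent ionization = 12.1%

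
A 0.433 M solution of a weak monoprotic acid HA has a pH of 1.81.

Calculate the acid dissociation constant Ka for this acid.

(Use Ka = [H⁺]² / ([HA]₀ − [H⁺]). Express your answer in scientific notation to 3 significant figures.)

[H⁺] = 10^(−pH) = 10^(−1.81) = 1.549e-02 M. For HA ⇌ H⁺ + A⁻, Ka = [H⁺][A⁻]/[HA] = [H⁺]² / ([HA]₀ − [H⁺]) = (1.549e-02)² / (0.433 − 1.549e-02) = 5.75e-04.

K_a = 5.75e-04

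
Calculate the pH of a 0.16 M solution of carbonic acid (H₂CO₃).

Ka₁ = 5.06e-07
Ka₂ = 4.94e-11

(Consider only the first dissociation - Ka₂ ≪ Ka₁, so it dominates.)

First dissociation dominates. From Ka₁ = [H⁺][HA⁻]/[H₂A], x² + Ka₁·x − Ka₁·C = 0 with C = 0.16 M and Ka₁ = 5.06e-07. Solving: [H⁺] = (−Ka₁ + √(Ka₁² + 4·Ka₁·C)) / 2 = 2.8428e-04 M. pH = -log(2.8428e-04) = 3.55.

pH = 3.55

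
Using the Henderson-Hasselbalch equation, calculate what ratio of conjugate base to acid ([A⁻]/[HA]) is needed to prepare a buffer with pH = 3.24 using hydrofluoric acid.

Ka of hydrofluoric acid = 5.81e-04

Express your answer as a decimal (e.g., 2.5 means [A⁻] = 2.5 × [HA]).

pKa = -log(5.81e-04) = 3.2358. pH = pKa + log([A⁻]/[HA]), so log([A⁻]/[HA]) = pH − pKa = 3.24 − 3.2358 = 0.0042. [A⁻]/[HA] = 10^(0.0042) = 1.01

[A⁻]/[HA] = 1.01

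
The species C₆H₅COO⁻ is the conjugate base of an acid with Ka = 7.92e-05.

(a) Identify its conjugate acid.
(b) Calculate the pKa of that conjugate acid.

(a) The conjugate acid is formed by adding one H⁺ to C₆H₅COO⁻, giving C₆H₅COOH. (b) pKa = -log(Ka) = -log(7.92e-05) = 4.10.

Conjugate acid: C₆H₅COOH; pK_a = 4.10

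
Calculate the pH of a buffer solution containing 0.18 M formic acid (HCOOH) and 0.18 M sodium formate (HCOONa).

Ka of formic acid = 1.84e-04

pKa = -log(1.84e-04) = 3.74. pH = pKa + log([A⁻]/[HA]) = 3.74 + log(0.18/0.18)

pH = 3.74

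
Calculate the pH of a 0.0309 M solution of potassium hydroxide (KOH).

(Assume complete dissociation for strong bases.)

[OH⁻] = 0.0309 M for strong base. pOH = -log[OH⁻] = 1.51, pH = 14 - pOH

pH = 12.49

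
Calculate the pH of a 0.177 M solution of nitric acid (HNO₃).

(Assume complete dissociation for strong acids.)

[H⁺] = 0.177 M for strong acid. pH = -log[H⁺] = -log(0.177)

pH = 0.75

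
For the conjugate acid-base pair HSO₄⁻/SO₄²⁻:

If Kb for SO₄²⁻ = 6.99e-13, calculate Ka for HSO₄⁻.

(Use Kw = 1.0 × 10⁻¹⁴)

For a conjugate pair Ka × Kb = Kw, so Ka = Kw/Kb = 1.0 × 10⁻¹⁴ / 6.99e-13 = 1.43e-02.

K_a = 1.43e-02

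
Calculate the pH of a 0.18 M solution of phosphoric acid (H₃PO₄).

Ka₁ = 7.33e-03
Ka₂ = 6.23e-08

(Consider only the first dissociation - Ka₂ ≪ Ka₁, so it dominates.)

First dissociation dominates. From Ka₁ = [H⁺][HA⁻]/[H₂A], x² + Ka₁·x − Ka₁·C = 0 with C = 0.18 M and Ka₁ = 7.33e-03. Solving: [H⁺] = (−Ka₁ + √(Ka₁² + 4·Ka₁·C)) / 2 = 3.2843e-02 M. pH = -log(3.2843e-02) = 1.48.

pH = 1.48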